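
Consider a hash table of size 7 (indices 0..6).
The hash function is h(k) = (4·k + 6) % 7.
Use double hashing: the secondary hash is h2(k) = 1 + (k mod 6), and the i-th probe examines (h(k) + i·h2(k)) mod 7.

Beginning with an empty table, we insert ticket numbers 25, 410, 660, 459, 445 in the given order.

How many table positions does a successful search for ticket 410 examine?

2

Insert 25: h=1, slot 1 empty → index 1.
Insert 410: h=1, h2=3, slot 1 occupied → index 4.
Insert 660: h=0, slot 0 empty → index 0.
Insert 459: h=1, h2=4, slot 1 occupied → index 5.
Insert 445: h=1, h2=2, slot 1 occupied → index 3.
Table: [660, 25, ., 445, 410, 459, .]
Lookup 410: h=1, h2=3, probe 1,4 → found at 4.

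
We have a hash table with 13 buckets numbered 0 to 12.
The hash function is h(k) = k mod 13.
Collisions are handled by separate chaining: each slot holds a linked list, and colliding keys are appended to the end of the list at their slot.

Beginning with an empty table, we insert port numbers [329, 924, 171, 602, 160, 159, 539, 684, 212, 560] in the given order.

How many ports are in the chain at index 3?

1

Insert 329: h=4, bucket 4 empty → new chain.
Insert 924: h=1, bucket 1 empty → new chain.
Insert 171: h=2, bucket 2 empty → new chain.
Insert 602: h=4, bucket 4 nonempty → append to chain.
Insert 160: h=4, bucket 4 nonempty → append to chain.
Insert 159: h=3, bucket 3 empty → new chain.
Insert 539: h=6, bucket 6 empty → new chain.
Insert 684: h=8, bucket 8 empty → new chain.
Insert 212: h=4, bucket 4 nonempty → append to chain.
Insert 560: h=1, bucket 1 nonempty → append to chain.
Final buckets:
0: -
1: 924 -> 560
2: 171
3: 159
4: 329 -> 602 -> 160 -> 212
5: -
6: 539
7: -
8: 684
9: -
10: -
11: -
12: -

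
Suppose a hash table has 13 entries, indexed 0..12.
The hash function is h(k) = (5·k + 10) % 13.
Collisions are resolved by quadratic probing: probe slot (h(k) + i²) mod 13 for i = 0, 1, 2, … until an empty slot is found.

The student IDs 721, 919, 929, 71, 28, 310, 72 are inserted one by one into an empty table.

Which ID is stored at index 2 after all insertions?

721 hashes to 1; slot 1 is free => place at 1.
919 hashes to 3; slot 3 is free => place at 3.
929 hashes to 1; 1 taken => place at 2.
71 hashes to 1; 1,2 taken => place at 5.
28 hashes to 7; slot 7 is free => place at 7.
310 hashes to 0; slot 0 is free => place at 0.
72 hashes to 6; slot 6 is free => place at 6.
Table: [310, 721, 929, 919, _, 71, 72, 28, _, _, _, _, _]

929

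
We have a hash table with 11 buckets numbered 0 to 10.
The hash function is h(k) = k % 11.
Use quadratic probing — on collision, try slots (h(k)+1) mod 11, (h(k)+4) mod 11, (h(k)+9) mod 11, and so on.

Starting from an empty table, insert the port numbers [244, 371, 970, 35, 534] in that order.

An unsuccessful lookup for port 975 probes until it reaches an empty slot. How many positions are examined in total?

Insert 244: h=2, slot 2 empty → index 2.
Insert 371: h=8, slot 8 empty → index 8.
Insert 970: h=2, slot 2 occupied → index 3.
Insert 35: h=2, slots 2,3 occupied → index 6.
Insert 534: h=6, slot 6 occupied → index 7.
Table: [-, -, 244, 970, -, -, 35, 534, 371, -, -]
Lookup 975: h=7, probe 7,8,0 → slot 0 empty, not found.

3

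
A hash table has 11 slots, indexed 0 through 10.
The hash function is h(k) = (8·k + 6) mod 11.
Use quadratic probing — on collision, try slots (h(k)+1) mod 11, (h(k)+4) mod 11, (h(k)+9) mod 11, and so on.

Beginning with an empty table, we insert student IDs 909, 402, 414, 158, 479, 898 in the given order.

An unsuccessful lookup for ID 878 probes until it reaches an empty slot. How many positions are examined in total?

2

Insert 909: h=7, slot 7 empty → index 7.
Insert 402: h=10, slot 10 empty → index 10.
Insert 414: h=7, slot 7 occupied → index 8.
Insert 158: h=5, slot 5 empty → index 5.
Insert 479: h=10, slot 10 occupied → index 0.
Insert 898: h=7, slots 7,8,0,5 occupied → index 1.
Table: [479, 898, ., ., ., 158, ., 909, 414, ., 402]
Lookup 878: h=1, probe 1,2 → slot 2 empty, not found.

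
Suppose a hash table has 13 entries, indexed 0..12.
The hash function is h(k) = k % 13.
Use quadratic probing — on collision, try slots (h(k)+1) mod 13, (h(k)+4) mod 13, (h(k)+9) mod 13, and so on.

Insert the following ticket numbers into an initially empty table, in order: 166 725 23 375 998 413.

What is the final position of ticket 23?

1

Insert 166: h=10, slot 10 empty → index 10.
Insert 725: h=10, slot 10 occupied → index 11.
Insert 23: h=10, slots 10,11 occupied → index 1.
Insert 375: h=11, slot 11 occupied → index 12.
Insert 998: h=10, slots 10,11,1 occupied → index 6.
Insert 413: h=10, slots 10,11,1,6 occupied → index 0.
Table: [413, 23, _, _, _, _, 998, _, _, _, 166, 725, 375]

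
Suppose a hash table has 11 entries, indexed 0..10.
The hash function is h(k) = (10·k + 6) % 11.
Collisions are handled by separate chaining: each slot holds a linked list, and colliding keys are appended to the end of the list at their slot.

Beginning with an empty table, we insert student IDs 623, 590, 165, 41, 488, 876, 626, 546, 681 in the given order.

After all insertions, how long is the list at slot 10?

Insert 623: h=10, bucket 10 empty -> new chain.
Insert 590: h=10, bucket 10 nonempty -> append to chain.
Insert 165: h=6, bucket 6 empty -> new chain.
Insert 41: h=9, bucket 9 empty -> new chain.
Insert 488: h=2, bucket 2 empty -> new chain.
Insert 876: h=10, bucket 10 nonempty -> append to chain.
Insert 626: h=7, bucket 7 empty -> new chain.
Insert 546: h=10, bucket 10 nonempty -> append to chain.
Insert 681: h=7, bucket 7 nonempty -> append to chain.
Final buckets:
0: -
1: -
2: 488
3: -
4: -
5: -
6: 165
7: 626 -> 681
8: -
9: 41
10: 623 -> 590 -> 876 -> 546

4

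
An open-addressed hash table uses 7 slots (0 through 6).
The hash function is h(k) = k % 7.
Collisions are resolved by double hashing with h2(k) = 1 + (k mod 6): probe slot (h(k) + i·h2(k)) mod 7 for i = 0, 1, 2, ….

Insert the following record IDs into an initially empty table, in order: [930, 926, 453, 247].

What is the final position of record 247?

930 hashes to 6; slot 6 is free → place at 6.
926 hashes to 2; slot 2 is free → place at 2.
453 hashes to 5; slot 5 is free → place at 5.
247 hashes to 2, h2=2; 2 taken → place at 4.
Table: [_, _, 926, _, 247, 453, 930]

4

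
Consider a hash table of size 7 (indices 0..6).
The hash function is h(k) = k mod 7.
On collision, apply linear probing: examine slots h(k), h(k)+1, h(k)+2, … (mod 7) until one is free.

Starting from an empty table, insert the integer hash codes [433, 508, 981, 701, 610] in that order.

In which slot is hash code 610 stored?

Insert 433: h=6, slot 6 empty → index 6.
Insert 508: h=4, slot 4 empty → index 4.
Insert 981: h=1, slot 1 empty → index 1.
Insert 701: h=1, slot 1 occupied → index 2.
Insert 610: h=1, slots 1,2 occupied → index 3.
Table: [—, 981, 701, 610, 508, —, 433]

3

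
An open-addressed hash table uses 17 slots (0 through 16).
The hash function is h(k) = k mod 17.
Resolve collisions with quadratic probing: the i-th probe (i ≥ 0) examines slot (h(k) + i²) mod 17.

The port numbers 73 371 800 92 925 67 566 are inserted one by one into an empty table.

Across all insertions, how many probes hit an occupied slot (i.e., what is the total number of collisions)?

2

73: h=5 -> slot 5
371: h=14 -> slot 14
800: h=1 -> slot 1
92: h=7 -> slot 7
925: h=7, probe 7,8 -> slot 8
67: h=16 -> slot 16
566: h=5, probe 5,6 -> slot 6
Table: [_, 800, _, _, _, 73, 566, 92, 925, _, _, _, _, _, 371, _, 67]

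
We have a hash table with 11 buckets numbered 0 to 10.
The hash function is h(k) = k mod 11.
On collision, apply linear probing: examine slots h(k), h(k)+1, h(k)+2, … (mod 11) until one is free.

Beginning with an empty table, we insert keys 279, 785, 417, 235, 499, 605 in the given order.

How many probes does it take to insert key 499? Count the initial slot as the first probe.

4

Insert 279: h=4, slot 4 empty => index 4.
Insert 785: h=4, slot 4 occupied => index 5.
Insert 417: h=10, slot 10 empty => index 10.
Insert 235: h=4, slots 4,5 occupied => index 6.
Insert 499: h=4, slots 4,5,6 occupied => index 7.
Insert 605: h=0, slot 0 empty => index 0.
Table: [605, ∅, ∅, ∅, 279, 785, 235, 499, ∅, ∅, 417]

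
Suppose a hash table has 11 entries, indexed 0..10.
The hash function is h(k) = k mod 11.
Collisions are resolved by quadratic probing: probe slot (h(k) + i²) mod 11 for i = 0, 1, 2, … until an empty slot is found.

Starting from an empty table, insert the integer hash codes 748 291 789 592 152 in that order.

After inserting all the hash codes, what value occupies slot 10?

152

748 hashes to 0; slot 0 is free → place at 0.
291 hashes to 5; slot 5 is free → place at 5.
789 hashes to 8; slot 8 is free → place at 8.
592 hashes to 9; slot 9 is free → place at 9.
152 hashes to 9; 9 taken → place at 10.
Table: [748, ∅, ∅, ∅, ∅, 291, ∅, ∅, 789, 592, 152]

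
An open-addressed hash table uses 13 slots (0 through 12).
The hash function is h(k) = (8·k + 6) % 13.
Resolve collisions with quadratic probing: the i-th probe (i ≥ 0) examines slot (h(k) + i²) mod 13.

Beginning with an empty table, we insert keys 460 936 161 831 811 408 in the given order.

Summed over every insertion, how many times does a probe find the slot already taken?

8

460: h=7 => slot 7
936: h=6 => slot 6
161: h=7, probe 7,8 => slot 8
831: h=11 => slot 11
811: h=7, probe 7,8,11,3 => slot 3
408: h=7, probe 7,8,11,3,10 => slot 10
Table: [., ., ., 811, ., ., 936, 460, 161, ., 408, 831, .]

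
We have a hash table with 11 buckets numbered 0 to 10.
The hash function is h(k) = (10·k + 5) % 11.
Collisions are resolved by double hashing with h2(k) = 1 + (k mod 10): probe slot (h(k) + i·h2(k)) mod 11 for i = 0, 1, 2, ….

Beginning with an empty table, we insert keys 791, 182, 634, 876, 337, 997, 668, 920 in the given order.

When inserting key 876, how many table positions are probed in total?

Insert 791: h=6, slot 6 empty -> index 6.
Insert 182: h=10, slot 10 empty -> index 10.
Insert 634: h=9, slot 9 empty -> index 9.
Insert 876: h=9, h2=7, slot 9 occupied -> index 5.
Insert 337: h=9, h2=8, slots 9,6 occupied -> index 3.
Insert 997: h=9, h2=8, slots 9,6,3 occupied -> index 0.
Insert 668: h=8, slot 8 empty -> index 8.
Insert 920: h=9, h2=1, slots 9,10,0 occupied -> index 1.
Table: [997, 920, -, 337, -, 876, 791, -, 668, 634, 182]

2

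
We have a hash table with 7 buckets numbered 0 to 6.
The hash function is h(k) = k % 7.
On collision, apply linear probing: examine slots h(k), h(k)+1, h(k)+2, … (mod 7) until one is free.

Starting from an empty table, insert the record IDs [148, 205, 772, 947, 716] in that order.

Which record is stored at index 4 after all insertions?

947

148 hashes to 1; slot 1 is free → place at 1.
205 hashes to 2; slot 2 is free → place at 2.
772 hashes to 2; 2 taken → place at 3.
947 hashes to 2; 2,3 taken → place at 4.
716 hashes to 2; 2,3,4 taken → place at 5.
Table: [∅, 148, 205, 772, 947, 716, ∅]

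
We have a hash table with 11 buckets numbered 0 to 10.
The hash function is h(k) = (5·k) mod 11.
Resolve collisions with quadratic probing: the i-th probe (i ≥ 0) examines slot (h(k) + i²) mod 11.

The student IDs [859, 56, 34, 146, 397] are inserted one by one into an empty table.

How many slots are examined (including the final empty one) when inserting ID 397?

Insert 859: h=5, slot 5 empty -> index 5.
Insert 56: h=5, slot 5 occupied -> index 6.
Insert 34: h=5, slots 5,6 occupied -> index 9.
Insert 146: h=4, slot 4 empty -> index 4.
Insert 397: h=5, slots 5,6,9 occupied -> index 3.
Table: [—, —, —, 397, 146, 859, 56, —, —, 34, —]

4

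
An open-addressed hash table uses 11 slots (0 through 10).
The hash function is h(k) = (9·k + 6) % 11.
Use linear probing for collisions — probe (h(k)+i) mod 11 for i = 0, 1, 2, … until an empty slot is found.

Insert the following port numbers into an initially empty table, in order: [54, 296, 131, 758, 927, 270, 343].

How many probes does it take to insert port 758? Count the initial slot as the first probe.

54 hashes to 8; slot 8 is free => place at 8.
296 hashes to 8; 8 taken => place at 9.
131 hashes to 8; 8,9 taken => place at 10.
758 hashes to 8; 8,9,10 taken => place at 0.
927 hashes to 0; 0 taken => place at 1.
270 hashes to 5; slot 5 is free => place at 5.
343 hashes to 2; slot 2 is free => place at 2.
Table: [758, 927, 343, —, —, 270, —, —, 54, 296, 131]

4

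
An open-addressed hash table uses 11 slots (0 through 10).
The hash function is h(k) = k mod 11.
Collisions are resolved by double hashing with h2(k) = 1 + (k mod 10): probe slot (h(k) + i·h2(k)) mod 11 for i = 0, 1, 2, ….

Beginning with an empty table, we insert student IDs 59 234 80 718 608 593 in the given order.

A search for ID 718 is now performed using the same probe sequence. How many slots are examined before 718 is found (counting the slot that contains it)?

59: h=4 → slot 4
234: h=3 → slot 3
80: h=3, h2=1, probe 3,4,5 → slot 5
718: h=3, h2=9, probe 3,1 → slot 1
608: h=3, h2=9, probe 3,1,10 → slot 10
593: h=10, h2=4, probe 10,3,7 → slot 7
Table: [—, 718, —, 234, 59, 80, —, 593, —, —, 608]
Lookup 718: h=3, h2=9, probe 3,1 → found at 1.

2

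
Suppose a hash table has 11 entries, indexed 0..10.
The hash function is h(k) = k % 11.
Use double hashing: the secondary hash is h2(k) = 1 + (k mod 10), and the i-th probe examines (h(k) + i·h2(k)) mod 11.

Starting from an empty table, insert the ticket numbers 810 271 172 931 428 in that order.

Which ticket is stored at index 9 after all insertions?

271

810: h=7 => slot 7
271: h=7, h2=2, probe 7,9 => slot 9
172: h=7, h2=3, probe 7,10 => slot 10
931: h=7, h2=2, probe 7,9,0 => slot 0
428: h=10, h2=9, probe 10,8 => slot 8
Table: [931, _, _, _, _, _, _, 810, 428, 271, 172]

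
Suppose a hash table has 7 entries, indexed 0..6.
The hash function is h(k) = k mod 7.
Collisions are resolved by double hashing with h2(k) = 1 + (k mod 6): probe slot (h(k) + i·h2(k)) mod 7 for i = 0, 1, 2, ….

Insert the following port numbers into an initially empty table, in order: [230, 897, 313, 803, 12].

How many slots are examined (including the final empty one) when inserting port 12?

3

Insert 230: h=6, slot 6 empty → index 6.
Insert 897: h=1, slot 1 empty → index 1.
Insert 313: h=5, slot 5 empty → index 5.
Insert 803: h=5, h2=6, slot 5 occupied → index 4.
Insert 12: h=5, h2=1, slots 5,6 occupied → index 0.
Table: [12, 897, _, _, 803, 313, 230]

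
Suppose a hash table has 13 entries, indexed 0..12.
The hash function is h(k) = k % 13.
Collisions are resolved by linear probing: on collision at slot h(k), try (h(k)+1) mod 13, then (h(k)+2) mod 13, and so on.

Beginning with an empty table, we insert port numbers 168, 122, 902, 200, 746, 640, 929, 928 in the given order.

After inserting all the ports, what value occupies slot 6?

902

168: h=12 → slot 12
122: h=5 → slot 5
902: h=5, probe 5,6 → slot 6
200: h=5, probe 5,6,7 → slot 7
746: h=5, probe 5,6,7,8 → slot 8
640: h=3 → slot 3
929: h=6, probe 6,7,8,9 → slot 9
928: h=5, probe 5,6,7,8,9,10 → slot 10
Table: [-, -, -, 640, -, 122, 902, 200, 746, 929, 928, -, 168]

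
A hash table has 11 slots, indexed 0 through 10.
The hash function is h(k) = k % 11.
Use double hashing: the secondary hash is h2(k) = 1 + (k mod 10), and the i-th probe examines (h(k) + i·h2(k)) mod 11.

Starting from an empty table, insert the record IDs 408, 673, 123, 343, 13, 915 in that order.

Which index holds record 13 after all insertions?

408 hashes to 1; slot 1 is free => place at 1.
673 hashes to 2; slot 2 is free => place at 2.
123 hashes to 2, h2=4; 2 taken => place at 6.
343 hashes to 2, h2=4; 2,6 taken => place at 10.
13 hashes to 2, h2=4; 2,6,10 taken => place at 3.
915 hashes to 2, h2=6; 2 taken => place at 8.
Table: [_, 408, 673, 13, _, _, 123, _, 915, _, 343]

3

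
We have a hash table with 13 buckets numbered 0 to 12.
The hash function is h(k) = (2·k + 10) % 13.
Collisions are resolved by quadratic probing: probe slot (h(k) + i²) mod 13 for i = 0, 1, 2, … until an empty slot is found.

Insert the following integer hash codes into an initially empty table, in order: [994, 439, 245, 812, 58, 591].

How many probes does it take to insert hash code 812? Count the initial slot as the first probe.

2

994 hashes to 9; slot 9 is free => place at 9.
439 hashes to 4; slot 4 is free => place at 4.
245 hashes to 6; slot 6 is free => place at 6.
812 hashes to 9; 9 taken => place at 10.
58 hashes to 9; 9,10 taken => place at 0.
591 hashes to 9; 9,10,0 taken => place at 5.
Table: [58, _, _, _, 439, 591, 245, _, _, 994, 812, _, _]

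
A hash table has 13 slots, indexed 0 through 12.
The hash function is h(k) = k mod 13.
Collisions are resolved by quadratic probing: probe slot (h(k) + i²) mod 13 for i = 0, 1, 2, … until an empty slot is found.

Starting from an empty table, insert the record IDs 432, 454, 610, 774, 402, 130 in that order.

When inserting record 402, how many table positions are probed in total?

432 hashes to 3; slot 3 is free -> place at 3.
454 hashes to 12; slot 12 is free -> place at 12.
610 hashes to 12; 12 taken -> place at 0.
774 hashes to 7; slot 7 is free -> place at 7.
402 hashes to 12; 12,0,3 taken -> place at 8.
130 hashes to 0; 0 taken -> place at 1.
Table: [610, 130, ., 432, ., ., ., 774, 402, ., ., ., 454]

4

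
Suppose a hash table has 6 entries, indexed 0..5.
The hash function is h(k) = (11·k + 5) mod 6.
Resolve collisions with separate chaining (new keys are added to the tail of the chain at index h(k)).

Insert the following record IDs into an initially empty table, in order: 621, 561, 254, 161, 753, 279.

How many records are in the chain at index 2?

621 -> bucket 2
561 -> bucket 2 (collision)
254 -> bucket 3
161 -> bucket 0
753 -> bucket 2 (collision)
279 -> bucket 2 (collision)
Final buckets:
0: 161
1: —
2: 621 -> 561 -> 753 -> 279
3: 254
4: —
5: —

4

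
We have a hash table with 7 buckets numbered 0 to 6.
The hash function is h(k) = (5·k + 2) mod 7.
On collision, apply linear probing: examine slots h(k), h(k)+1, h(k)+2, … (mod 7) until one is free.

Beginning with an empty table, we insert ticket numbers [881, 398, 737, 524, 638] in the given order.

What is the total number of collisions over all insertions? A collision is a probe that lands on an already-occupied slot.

881 hashes to 4; slot 4 is free -> place at 4.
398 hashes to 4; 4 taken -> place at 5.
737 hashes to 5; 5 taken -> place at 6.
524 hashes to 4; 4,5,6 taken -> place at 0.
638 hashes to 0; 0 taken -> place at 1.
Table: [524, 638, —, —, 881, 398, 737]

6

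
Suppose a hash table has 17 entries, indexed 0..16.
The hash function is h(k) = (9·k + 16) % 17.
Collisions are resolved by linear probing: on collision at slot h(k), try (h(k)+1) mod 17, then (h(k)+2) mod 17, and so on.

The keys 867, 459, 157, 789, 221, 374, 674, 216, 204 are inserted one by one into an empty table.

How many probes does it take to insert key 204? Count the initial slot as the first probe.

867: h=16 => slot 16
459: h=16, probe 16,0 => slot 0
157: h=1 => slot 1
789: h=11 => slot 11
221: h=16, probe 16,0,1,2 => slot 2
374: h=16, probe 16,0,1,2,3 => slot 3
674: h=13 => slot 13
216: h=5 => slot 5
204: h=16, probe 16,0,1,2,3,4 => slot 4
Table: [459, 157, 221, 374, 204, 216, ., ., ., ., ., 789, ., 674, ., ., 867]

6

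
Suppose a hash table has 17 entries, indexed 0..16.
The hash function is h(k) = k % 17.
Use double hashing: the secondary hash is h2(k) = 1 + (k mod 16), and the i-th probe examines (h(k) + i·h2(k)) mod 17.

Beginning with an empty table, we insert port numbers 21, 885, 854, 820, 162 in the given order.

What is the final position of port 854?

21 hashes to 4; slot 4 is free -> place at 4.
885 hashes to 1; slot 1 is free -> place at 1.
854 hashes to 4, h2=7; 4 taken -> place at 11.
820 hashes to 4, h2=5; 4 taken -> place at 9.
162 hashes to 9, h2=3; 9 taken -> place at 12.
Table: [—, 885, —, —, 21, —, —, —, —, 820, —, 854, 162, —, —, —, —]

11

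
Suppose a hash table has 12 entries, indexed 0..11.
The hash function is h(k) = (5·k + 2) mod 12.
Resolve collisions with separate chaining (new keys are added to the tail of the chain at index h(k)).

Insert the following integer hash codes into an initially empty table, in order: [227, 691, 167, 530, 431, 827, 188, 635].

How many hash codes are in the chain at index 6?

1

Insert 227: h=9, bucket 9 empty -> new chain.
Insert 691: h=1, bucket 1 empty -> new chain.
Insert 167: h=9, bucket 9 nonempty -> append to chain.
Insert 530: h=0, bucket 0 empty -> new chain.
Insert 431: h=9, bucket 9 nonempty -> append to chain.
Insert 827: h=9, bucket 9 nonempty -> append to chain.
Insert 188: h=6, bucket 6 empty -> new chain.
Insert 635: h=9, bucket 9 nonempty -> append to chain.
Final buckets:
0: 530
1: 691
2: _
3: _
4: _
5: _
6: 188
7: _
8: _
9: 227 -> 167 -> 431 -> 827 -> 635
10: _
11: _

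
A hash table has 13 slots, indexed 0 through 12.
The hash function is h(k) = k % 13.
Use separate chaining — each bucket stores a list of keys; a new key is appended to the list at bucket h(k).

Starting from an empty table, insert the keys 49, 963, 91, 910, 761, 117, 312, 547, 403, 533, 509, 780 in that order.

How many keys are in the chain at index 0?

49 -> bucket 10
963 -> bucket 1
91 -> bucket 0
910 -> bucket 0 (collision)
761 -> bucket 7
117 -> bucket 0 (collision)
312 -> bucket 0 (collision)
547 -> bucket 1 (collision)
403 -> bucket 0 (collision)
533 -> bucket 0 (collision)
509 -> bucket 2
780 -> bucket 0 (collision)
Final buckets:
0: 91 -> 910 -> 117 -> 312 -> 403 -> 533 -> 780
1: 963 -> 547
2: 509
3: -
4: -
5: -
6: -
7: 761
8: -
9: -
10: 49
11: -
12: -

7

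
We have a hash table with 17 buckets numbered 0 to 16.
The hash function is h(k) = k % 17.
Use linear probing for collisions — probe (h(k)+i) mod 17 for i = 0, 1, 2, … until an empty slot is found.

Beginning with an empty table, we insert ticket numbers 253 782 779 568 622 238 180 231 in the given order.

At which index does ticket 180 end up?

11

Insert 253: h=15, slot 15 empty -> index 15.
Insert 782: h=0, slot 0 empty -> index 0.
Insert 779: h=14, slot 14 empty -> index 14.
Insert 568: h=7, slot 7 empty -> index 7.
Insert 622: h=10, slot 10 empty -> index 10.
Insert 238: h=0, slot 0 occupied -> index 1.
Insert 180: h=10, slot 10 occupied -> index 11.
Insert 231: h=10, slots 10,11 occupied -> index 12.
Table: [782, 238, -, -, -, -, -, 568, -, -, 622, 180, 231, -, 779, 253, -]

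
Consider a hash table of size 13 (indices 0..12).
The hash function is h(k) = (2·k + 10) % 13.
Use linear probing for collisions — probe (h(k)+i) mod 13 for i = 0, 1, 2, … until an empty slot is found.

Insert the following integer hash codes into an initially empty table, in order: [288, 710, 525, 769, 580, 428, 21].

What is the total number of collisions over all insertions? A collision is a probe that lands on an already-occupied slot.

8

288: h=1 -> slot 1
710: h=0 -> slot 0
525: h=7 -> slot 7
769: h=1, probe 1,2 -> slot 2
580: h=0, probe 0,1,2,3 -> slot 3
428: h=8 -> slot 8
21: h=0, probe 0,1,2,3,4 -> slot 4
Table: [710, 288, 769, 580, 21, -, -, 525, 428, -, -, -, -]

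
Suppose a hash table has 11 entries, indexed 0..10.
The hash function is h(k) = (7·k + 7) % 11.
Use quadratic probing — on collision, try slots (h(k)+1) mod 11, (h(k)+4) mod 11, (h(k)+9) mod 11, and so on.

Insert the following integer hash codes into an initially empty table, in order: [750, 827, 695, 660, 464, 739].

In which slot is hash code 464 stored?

750: h=10 => slot 10
827: h=10, probe 10,0 => slot 0
695: h=10, probe 10,0,3 => slot 3
660: h=7 => slot 7
464: h=10, probe 10,0,3,8 => slot 8
739: h=10, probe 10,0,3,8,4 => slot 4
Table: [827, ∅, ∅, 695, 739, ∅, ∅, 660, 464, ∅, 750]

8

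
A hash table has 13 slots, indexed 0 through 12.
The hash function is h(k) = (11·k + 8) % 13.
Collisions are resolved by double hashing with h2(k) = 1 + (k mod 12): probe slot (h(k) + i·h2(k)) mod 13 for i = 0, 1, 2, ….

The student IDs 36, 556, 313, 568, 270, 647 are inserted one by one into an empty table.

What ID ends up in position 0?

647

36 hashes to 1; slot 1 is free => place at 1.
556 hashes to 1, h2=5; 1 taken => place at 6.
313 hashes to 6, h2=2; 6 taken => place at 8.
568 hashes to 3; slot 3 is free => place at 3.
270 hashes to 1, h2=7; 1,8 taken => place at 2.
647 hashes to 1, h2=12; 1 taken => place at 0.
Table: [647, 36, 270, 568, _, _, 556, _, 313, _, _, _, _]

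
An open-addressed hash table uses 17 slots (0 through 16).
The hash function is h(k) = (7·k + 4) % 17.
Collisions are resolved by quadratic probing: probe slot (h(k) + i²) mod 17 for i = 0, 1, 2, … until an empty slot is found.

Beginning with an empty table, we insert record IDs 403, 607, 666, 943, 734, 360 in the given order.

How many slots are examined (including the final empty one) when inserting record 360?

4

403 hashes to 3; slot 3 is free → place at 3.
607 hashes to 3; 3 taken → place at 4.
666 hashes to 8; slot 8 is free → place at 8.
943 hashes to 9; slot 9 is free → place at 9.
734 hashes to 8; 8,9 taken → place at 12.
360 hashes to 8; 8,9,12 taken → place at 0.
Table: [360, -, -, 403, 607, -, -, -, 666, 943, -, -, 734, -, -, -, -]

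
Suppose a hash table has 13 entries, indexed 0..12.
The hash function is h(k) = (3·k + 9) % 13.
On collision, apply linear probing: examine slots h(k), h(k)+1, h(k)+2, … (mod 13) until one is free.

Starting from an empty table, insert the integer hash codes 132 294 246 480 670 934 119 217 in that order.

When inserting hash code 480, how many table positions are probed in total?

3

Insert 132: h=2, slot 2 empty => index 2.
Insert 294: h=7, slot 7 empty => index 7.
Insert 246: h=6, slot 6 empty => index 6.
Insert 480: h=6, slots 6,7 occupied => index 8.
Insert 670: h=4, slot 4 empty => index 4.
Insert 934: h=3, slot 3 empty => index 3.
Insert 119: h=2, slots 2,3,4 occupied => index 5.
Insert 217: h=10, slot 10 empty => index 10.
Table: [-, -, 132, 934, 670, 119, 246, 294, 480, -, 217, -, -]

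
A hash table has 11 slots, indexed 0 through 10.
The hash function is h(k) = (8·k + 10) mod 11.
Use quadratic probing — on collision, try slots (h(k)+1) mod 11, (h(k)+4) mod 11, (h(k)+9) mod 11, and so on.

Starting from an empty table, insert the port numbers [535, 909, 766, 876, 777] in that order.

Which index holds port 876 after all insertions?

9

Insert 535: h=0, slot 0 empty => index 0.
Insert 909: h=0, slot 0 occupied => index 1.
Insert 766: h=0, slots 0,1 occupied => index 4.
Insert 876: h=0, slots 0,1,4 occupied => index 9.
Insert 777: h=0, slots 0,1,4,9 occupied => index 5.
Table: [535, 909, -, -, 766, 777, -, -, -, 876, -]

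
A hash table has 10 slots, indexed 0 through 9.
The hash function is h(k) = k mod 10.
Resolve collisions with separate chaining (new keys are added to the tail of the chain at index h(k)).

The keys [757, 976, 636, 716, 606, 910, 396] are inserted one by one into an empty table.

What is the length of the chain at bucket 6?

5

757 → bucket 7
976 → bucket 6
636 → bucket 6 (collision)
716 → bucket 6 (collision)
606 → bucket 6 (collision)
910 → bucket 0
396 → bucket 6 (collision)
Final buckets:
0: 910
1: _
2: _
3: _
4: _
5: _
6: 976 -> 636 -> 716 -> 606 -> 396
7: 757
8: _
9: _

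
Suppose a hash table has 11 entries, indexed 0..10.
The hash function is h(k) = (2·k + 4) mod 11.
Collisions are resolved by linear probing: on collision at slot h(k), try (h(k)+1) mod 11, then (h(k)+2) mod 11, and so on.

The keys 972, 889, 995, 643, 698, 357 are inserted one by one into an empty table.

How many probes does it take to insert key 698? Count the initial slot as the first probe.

3

Insert 972: h=1, slot 1 empty => index 1.
Insert 889: h=0, slot 0 empty => index 0.
Insert 995: h=3, slot 3 empty => index 3.
Insert 643: h=3, slot 3 occupied => index 4.
Insert 698: h=3, slots 3,4 occupied => index 5.
Insert 357: h=3, slots 3,4,5 occupied => index 6.
Table: [889, 972, ∅, 995, 643, 698, 357, ∅, ∅, ∅, ∅]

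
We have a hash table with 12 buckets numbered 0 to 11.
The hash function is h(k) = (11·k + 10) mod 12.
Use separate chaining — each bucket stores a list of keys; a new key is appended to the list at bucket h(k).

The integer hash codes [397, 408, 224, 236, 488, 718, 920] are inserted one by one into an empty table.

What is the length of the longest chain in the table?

Insert 397: h=9, bucket 9 empty → new chain.
Insert 408: h=10, bucket 10 empty → new chain.
Insert 224: h=2, bucket 2 empty → new chain.
Insert 236: h=2, bucket 2 nonempty → append to chain.
Insert 488: h=2, bucket 2 nonempty → append to chain.
Insert 718: h=0, bucket 0 empty → new chain.
Insert 920: h=2, bucket 2 nonempty → append to chain.
Final buckets:
0: 718
1: _
2: 224 -> 236 -> 488 -> 920
3: _
4: _
5: _
6: _
7: _
8: _
9: 397
10: 408
11: _

4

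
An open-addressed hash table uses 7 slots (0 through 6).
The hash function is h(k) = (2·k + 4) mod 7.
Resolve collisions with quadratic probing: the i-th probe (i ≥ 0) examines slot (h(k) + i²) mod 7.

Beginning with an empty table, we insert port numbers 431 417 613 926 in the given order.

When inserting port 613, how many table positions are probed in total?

3

431: h=5 -> slot 5
417: h=5, probe 5,6 -> slot 6
613: h=5, probe 5,6,2 -> slot 2
926: h=1 -> slot 1
Table: [—, 926, 613, —, —, 431, 417]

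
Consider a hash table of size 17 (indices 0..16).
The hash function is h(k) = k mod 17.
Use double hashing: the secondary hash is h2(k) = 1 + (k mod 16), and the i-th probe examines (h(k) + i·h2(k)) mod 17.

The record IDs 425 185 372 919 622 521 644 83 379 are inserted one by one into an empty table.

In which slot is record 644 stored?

8

425: h=0 => slot 0
185: h=15 => slot 15
372: h=15, h2=5, probe 15,3 => slot 3
919: h=1 => slot 1
622: h=10 => slot 10
521: h=11 => slot 11
644: h=15, h2=5, probe 15,3,8 => slot 8
83: h=15, h2=4, probe 15,2 => slot 2
379: h=5 => slot 5
Table: [425, 919, 83, 372, —, 379, —, —, 644, —, 622, 521, —, —, —, 185, —]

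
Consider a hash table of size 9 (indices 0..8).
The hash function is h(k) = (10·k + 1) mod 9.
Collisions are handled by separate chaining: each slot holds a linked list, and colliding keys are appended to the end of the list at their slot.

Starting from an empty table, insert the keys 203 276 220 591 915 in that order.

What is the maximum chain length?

Insert 203: h=6, bucket 6 empty → new chain.
Insert 276: h=7, bucket 7 empty → new chain.
Insert 220: h=5, bucket 5 empty → new chain.
Insert 591: h=7, bucket 7 nonempty → append to chain.
Insert 915: h=7, bucket 7 nonempty → append to chain.
Final buckets:
0: —
1: —
2: —
3: —
4: —
5: 220
6: 203
7: 276 -> 591 -> 915
8: —

3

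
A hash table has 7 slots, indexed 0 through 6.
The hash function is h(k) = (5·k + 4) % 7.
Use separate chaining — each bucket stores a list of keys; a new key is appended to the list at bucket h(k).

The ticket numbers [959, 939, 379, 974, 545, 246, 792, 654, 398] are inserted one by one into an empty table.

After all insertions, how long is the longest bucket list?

5

Insert 959: h=4, bucket 4 empty -> new chain.
Insert 939: h=2, bucket 2 empty -> new chain.
Insert 379: h=2, bucket 2 nonempty -> append to chain.
Insert 974: h=2, bucket 2 nonempty -> append to chain.
Insert 545: h=6, bucket 6 empty -> new chain.
Insert 246: h=2, bucket 2 nonempty -> append to chain.
Insert 792: h=2, bucket 2 nonempty -> append to chain.
Insert 654: h=5, bucket 5 empty -> new chain.
Insert 398: h=6, bucket 6 nonempty -> append to chain.
Final buckets:
0: _
1: _
2: 939 -> 379 -> 974 -> 246 -> 792
3: _
4: 959
5: 654
6: 545 -> 398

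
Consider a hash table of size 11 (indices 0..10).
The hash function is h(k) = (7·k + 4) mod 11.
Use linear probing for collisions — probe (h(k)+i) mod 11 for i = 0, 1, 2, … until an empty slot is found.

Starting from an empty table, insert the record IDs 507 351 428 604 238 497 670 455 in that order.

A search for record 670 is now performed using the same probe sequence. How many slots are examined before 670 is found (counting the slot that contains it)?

6

507 hashes to 0; slot 0 is free -> place at 0.
351 hashes to 8; slot 8 is free -> place at 8.
428 hashes to 8; 8 taken -> place at 9.
604 hashes to 8; 8,9 taken -> place at 10.
238 hashes to 9; 9,10,0 taken -> place at 1.
497 hashes to 7; slot 7 is free -> place at 7.
670 hashes to 8; 8,9,10,0,1 taken -> place at 2.
455 hashes to 10; 10,0,1,2 taken -> place at 3.
Table: [507, 238, 670, 455, ., ., ., 497, 351, 428, 604]
Lookup 670: h=8, probe 8,9,10,0,1,2 → found at 2.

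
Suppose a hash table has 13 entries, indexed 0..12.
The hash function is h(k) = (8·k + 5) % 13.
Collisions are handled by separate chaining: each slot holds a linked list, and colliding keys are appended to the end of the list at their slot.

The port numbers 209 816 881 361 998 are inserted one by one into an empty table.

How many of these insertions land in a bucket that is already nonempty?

3

209 -> bucket 0
816 -> bucket 7
881 -> bucket 7 (collision)
361 -> bucket 7 (collision)
998 -> bucket 7 (collision)
Final buckets:
0: 209
1: .
2: .
3: .
4: .
5: .
6: .
7: 816 -> 881 -> 361 -> 998
8: .
9: .
10: .
11: .
12: .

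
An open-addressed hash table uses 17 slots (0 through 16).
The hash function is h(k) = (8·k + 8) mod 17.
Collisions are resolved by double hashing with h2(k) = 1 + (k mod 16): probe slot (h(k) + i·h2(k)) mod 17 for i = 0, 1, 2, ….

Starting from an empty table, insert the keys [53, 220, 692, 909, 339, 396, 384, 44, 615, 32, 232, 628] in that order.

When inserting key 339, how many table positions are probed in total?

3

Insert 53: h=7, slot 7 empty → index 7.
Insert 220: h=0, slot 0 empty → index 0.
Insert 692: h=2, slot 2 empty → index 2.
Insert 909: h=4, slot 4 empty → index 4.
Insert 339: h=0, h2=4, slots 0,4 occupied → index 8.
Insert 396: h=14, slot 14 empty → index 14.
Insert 384: h=3, slot 3 empty → index 3.
Insert 44: h=3, h2=13, slot 3 occupied → index 16.
Insert 615: h=15, slot 15 empty → index 15.
Insert 32: h=9, slot 9 empty → index 9.
Insert 232: h=11, slot 11 empty → index 11.
Insert 628: h=0, h2=5, slot 0 occupied → index 5.
Table: [220, -, 692, 384, 909, 628, -, 53, 339, 32, -, 232, -, -, 396, 615, 44]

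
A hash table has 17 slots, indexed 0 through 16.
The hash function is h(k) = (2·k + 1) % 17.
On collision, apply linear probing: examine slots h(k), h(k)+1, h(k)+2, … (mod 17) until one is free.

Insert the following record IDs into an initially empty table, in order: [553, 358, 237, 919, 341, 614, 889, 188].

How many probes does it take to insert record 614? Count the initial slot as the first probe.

2

553: h=2 => slot 2
358: h=3 => slot 3
237: h=16 => slot 16
919: h=3, probe 3,4 => slot 4
341: h=3, probe 3,4,5 => slot 5
614: h=5, probe 5,6 => slot 6
889: h=11 => slot 11
188: h=3, probe 3,4,5,6,7 => slot 7
Table: [., ., 553, 358, 919, 341, 614, 188, ., ., ., 889, ., ., ., ., 237]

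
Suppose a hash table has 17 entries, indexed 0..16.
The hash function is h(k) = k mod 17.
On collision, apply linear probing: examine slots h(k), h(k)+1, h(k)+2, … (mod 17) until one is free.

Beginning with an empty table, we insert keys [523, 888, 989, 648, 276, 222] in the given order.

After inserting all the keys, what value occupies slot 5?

276

523 hashes to 13; slot 13 is free => place at 13.
888 hashes to 4; slot 4 is free => place at 4.
989 hashes to 3; slot 3 is free => place at 3.
648 hashes to 2; slot 2 is free => place at 2.
276 hashes to 4; 4 taken => place at 5.
222 hashes to 1; slot 1 is free => place at 1.
Table: [., 222, 648, 989, 888, 276, ., ., ., ., ., ., ., 523, ., ., .]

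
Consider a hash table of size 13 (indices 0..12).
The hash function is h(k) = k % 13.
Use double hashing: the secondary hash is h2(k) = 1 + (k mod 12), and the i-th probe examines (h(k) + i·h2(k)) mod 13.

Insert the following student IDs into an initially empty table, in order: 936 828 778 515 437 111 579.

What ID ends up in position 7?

936: h=0 -> slot 0
828: h=9 -> slot 9
778: h=11 -> slot 11
515: h=8 -> slot 8
437: h=8, h2=6, probe 8,1 -> slot 1
111: h=7 -> slot 7
579: h=7, h2=4, probe 7,11,2 -> slot 2
Table: [936, 437, 579, —, —, —, —, 111, 515, 828, —, 778, —]

111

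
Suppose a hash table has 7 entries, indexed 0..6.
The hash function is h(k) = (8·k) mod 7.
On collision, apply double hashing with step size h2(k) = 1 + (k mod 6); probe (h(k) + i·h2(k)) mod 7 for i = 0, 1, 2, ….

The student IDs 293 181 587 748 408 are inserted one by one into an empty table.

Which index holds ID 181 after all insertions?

Insert 293: h=6, slot 6 empty -> index 6.
Insert 181: h=6, h2=2, slot 6 occupied -> index 1.
Insert 587: h=6, h2=6, slot 6 occupied -> index 5.
Insert 748: h=6, h2=5, slot 6 occupied -> index 4.
Insert 408: h=2, slot 2 empty -> index 2.
Table: [_, 181, 408, _, 748, 587, 293]

1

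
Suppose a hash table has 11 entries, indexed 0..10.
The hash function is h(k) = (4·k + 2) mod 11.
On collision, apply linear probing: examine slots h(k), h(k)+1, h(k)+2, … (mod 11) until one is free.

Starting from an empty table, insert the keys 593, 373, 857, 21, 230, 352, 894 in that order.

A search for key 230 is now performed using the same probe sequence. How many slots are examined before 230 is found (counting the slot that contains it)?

593 hashes to 9; slot 9 is free => place at 9.
373 hashes to 9; 9 taken => place at 10.
857 hashes to 9; 9,10 taken => place at 0.
21 hashes to 9; 9,10,0 taken => place at 1.
230 hashes to 9; 9,10,0,1 taken => place at 2.
352 hashes to 2; 2 taken => place at 3.
894 hashes to 3; 3 taken => place at 4.
Table: [857, 21, 230, 352, 894, _, _, _, _, 593, 373]
Lookup 230: h=9, probe 9,10,0,1,2 → found at 2.

5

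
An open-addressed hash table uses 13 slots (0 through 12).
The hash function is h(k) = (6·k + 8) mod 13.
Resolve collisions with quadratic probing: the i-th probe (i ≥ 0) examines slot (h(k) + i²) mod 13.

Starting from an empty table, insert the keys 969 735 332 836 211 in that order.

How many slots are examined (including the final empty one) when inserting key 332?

969: h=11 → slot 11
735: h=11, probe 11,12 → slot 12
332: h=11, probe 11,12,2 → slot 2
836: h=6 → slot 6
211: h=0 → slot 0
Table: [211, ., 332, ., ., ., 836, ., ., ., ., 969, 735]

3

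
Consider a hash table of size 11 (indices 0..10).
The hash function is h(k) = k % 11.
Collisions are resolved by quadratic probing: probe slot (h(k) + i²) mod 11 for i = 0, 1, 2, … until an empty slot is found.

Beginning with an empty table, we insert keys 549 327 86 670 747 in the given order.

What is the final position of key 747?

549 hashes to 10; slot 10 is free → place at 10.
327 hashes to 8; slot 8 is free → place at 8.
86 hashes to 9; slot 9 is free → place at 9.
670 hashes to 10; 10 taken → place at 0.
747 hashes to 10; 10,0 taken → place at 3.
Table: [670, —, —, 747, —, —, —, —, 327, 86, 549]

3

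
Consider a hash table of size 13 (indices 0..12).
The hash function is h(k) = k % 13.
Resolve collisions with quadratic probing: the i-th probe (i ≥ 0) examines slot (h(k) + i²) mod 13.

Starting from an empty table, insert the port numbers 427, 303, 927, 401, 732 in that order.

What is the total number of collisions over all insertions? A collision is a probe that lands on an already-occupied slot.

427 hashes to 11; slot 11 is free → place at 11.
303 hashes to 4; slot 4 is free → place at 4.
927 hashes to 4; 4 taken → place at 5.
401 hashes to 11; 11 taken → place at 12.
732 hashes to 4; 4,5 taken → place at 8.
Table: [—, —, —, —, 303, 927, —, —, 732, —, —, 427, 401]

4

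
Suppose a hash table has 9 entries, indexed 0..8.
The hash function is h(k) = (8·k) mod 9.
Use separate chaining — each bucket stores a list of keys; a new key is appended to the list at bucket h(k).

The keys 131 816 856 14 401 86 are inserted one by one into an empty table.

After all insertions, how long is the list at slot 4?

131 -> bucket 4
816 -> bucket 3
856 -> bucket 8
14 -> bucket 4 (collision)
401 -> bucket 4 (collision)
86 -> bucket 4 (collision)
Final buckets:
0: _
1: _
2: _
3: 816
4: 131 -> 14 -> 401 -> 86
5: _
6: _
7: _
8: 856

4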